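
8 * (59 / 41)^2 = 27848/1681 = 16.57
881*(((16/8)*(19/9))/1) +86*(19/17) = 583832/153 = 3815.90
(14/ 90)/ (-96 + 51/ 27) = -1/605 = 0.00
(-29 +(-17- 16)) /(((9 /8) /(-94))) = 46624/9 = 5180.44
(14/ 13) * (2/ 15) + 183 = 35713/195 = 183.14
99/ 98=1.01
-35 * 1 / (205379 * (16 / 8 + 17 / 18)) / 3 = -210/10885087 = 0.00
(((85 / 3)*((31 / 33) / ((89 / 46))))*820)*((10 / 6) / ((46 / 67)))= 723834500/26433 = 27383.74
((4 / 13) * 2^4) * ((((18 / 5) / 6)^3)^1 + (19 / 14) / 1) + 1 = 99471/11375 = 8.74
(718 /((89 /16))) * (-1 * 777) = -8926176/89 = -100294.11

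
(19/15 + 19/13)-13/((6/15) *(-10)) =4663/780 = 5.98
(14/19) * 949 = 13286/19 = 699.26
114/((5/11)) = 1254/5 = 250.80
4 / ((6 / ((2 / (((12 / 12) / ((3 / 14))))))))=2/7 = 0.29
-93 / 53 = -1.75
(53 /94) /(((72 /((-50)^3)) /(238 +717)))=-790859375/846 = -934821.96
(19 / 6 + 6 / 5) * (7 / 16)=917/480 = 1.91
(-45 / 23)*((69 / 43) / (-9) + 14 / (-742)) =20220/52417 = 0.39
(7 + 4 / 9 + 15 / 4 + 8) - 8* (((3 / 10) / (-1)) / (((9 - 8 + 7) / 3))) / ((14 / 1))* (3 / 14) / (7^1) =19.20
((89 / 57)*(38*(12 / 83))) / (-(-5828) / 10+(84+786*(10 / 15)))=1780/247091 = 0.01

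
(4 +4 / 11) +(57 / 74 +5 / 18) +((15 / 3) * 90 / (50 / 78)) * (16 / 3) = 13734095/3663 = 3749.41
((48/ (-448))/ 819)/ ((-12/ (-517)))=-517/91728 = -0.01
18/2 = 9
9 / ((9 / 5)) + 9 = 14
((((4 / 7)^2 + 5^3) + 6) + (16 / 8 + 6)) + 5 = 7072/49 = 144.33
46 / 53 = 0.87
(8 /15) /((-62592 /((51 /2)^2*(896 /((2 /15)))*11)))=-66759/163 = -409.56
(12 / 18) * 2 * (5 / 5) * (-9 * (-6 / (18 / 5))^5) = 12500/81 = 154.32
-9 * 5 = -45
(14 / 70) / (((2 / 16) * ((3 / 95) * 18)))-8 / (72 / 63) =-113/27 = -4.19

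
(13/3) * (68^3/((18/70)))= 143066560/27 = 5298761.48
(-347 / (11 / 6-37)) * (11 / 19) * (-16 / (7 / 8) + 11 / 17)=-48071298/477071 = -100.76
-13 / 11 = -1.18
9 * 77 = 693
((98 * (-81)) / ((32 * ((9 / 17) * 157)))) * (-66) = 247401/1256 = 196.98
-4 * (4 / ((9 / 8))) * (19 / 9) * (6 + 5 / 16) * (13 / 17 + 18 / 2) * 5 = -12742160/1377 = -9253.57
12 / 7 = 1.71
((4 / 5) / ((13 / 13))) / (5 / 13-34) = -52/2185 = -0.02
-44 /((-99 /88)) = 352/9 = 39.11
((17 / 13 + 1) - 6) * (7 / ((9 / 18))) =-672/13 = -51.69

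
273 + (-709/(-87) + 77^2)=540283/87 = 6210.15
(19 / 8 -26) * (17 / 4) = -3213/32 = -100.41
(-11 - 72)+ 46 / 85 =-7009/85 = -82.46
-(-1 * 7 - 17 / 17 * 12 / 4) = 10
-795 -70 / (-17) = -13445/17 = -790.88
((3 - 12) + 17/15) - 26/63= -2608/315 = -8.28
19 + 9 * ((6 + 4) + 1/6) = 221/2 = 110.50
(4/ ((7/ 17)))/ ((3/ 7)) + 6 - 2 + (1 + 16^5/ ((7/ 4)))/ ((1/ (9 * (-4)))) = -452985028/21 = -21570715.62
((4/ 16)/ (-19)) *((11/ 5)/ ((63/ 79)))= -869/23940 = -0.04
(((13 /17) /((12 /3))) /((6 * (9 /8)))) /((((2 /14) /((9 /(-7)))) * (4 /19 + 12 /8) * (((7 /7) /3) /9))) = -342/85 = -4.02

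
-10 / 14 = -5/7 = -0.71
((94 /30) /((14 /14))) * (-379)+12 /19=-338267/285 = -1186.90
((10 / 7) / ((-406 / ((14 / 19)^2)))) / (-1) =20/10469 = 0.00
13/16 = 0.81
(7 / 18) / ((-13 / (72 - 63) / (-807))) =5649/26 = 217.27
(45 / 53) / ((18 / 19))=95/106 = 0.90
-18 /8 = -9/4 = -2.25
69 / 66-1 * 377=-8271/22 = -375.95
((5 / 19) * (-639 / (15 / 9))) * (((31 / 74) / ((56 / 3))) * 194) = -17293257/39368 = -439.27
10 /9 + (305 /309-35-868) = -835136/927 = -900.90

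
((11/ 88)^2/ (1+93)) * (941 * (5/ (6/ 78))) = 10.17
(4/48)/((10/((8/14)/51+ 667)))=238123/42840 = 5.56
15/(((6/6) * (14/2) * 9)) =5/21 = 0.24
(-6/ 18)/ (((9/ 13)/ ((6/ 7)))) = -26/63 = -0.41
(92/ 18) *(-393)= -6026/3 = -2008.67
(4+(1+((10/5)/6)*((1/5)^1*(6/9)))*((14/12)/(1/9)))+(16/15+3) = 571/30 = 19.03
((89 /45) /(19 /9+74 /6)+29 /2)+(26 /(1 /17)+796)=1252.64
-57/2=-28.50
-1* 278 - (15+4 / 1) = -297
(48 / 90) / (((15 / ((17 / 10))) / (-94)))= -6392/1125 = -5.68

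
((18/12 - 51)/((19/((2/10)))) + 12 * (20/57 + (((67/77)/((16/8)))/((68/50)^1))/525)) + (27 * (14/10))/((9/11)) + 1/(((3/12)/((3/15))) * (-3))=49.63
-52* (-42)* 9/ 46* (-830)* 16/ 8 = -16314480/23 = -709325.22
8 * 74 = 592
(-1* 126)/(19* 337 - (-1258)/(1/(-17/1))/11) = -462/16349 = -0.03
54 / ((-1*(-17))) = 54/17 = 3.18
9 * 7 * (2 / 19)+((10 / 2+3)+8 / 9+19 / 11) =32443/1881 = 17.25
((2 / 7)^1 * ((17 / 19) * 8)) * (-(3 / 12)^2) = -17/133 = -0.13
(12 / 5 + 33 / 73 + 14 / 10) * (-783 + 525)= -400416/365 = -1097.03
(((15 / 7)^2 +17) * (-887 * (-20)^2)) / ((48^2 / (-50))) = 293264375/1764 = 166249.65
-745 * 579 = -431355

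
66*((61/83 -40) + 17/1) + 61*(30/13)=-1433694/1079 = -1328.72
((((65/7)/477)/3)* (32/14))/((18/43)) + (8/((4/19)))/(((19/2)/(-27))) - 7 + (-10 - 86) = -133133621/631071 = -210.96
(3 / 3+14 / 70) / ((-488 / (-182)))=0.45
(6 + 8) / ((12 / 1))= 7/6 = 1.17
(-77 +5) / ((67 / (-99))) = 7128/67 = 106.39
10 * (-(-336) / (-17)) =-3360/17 = -197.65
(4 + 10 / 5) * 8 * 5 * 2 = 480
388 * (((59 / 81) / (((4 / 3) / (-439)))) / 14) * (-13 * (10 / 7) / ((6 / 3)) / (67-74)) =-163305805/18522 = -8816.86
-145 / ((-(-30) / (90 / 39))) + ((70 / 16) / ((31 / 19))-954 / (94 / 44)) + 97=-358.03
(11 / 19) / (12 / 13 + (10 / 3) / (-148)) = 31746/49381 = 0.64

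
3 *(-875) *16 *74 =-3108000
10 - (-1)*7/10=107/10 = 10.70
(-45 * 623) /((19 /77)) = -2158695/19 = -113615.53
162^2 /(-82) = -13122/41 = -320.05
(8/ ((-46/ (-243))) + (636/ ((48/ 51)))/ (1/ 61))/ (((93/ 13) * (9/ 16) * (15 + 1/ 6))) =10123192/14973 = 676.10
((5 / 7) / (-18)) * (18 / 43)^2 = -90/12943 = -0.01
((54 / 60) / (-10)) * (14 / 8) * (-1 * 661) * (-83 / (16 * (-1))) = 3456369/6400 = 540.06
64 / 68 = 16/17 = 0.94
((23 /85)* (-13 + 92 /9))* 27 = -345/17 = -20.29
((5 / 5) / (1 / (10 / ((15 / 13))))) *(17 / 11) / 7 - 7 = -1175/231 = -5.09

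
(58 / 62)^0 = 1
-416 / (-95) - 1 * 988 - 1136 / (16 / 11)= -167639/95 = -1764.62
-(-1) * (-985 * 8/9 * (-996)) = 2616160/3 = 872053.33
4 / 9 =0.44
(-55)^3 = -166375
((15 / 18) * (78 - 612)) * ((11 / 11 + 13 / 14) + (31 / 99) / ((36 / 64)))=-13795445/12474 = -1105.94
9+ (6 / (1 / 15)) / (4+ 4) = 81/4 = 20.25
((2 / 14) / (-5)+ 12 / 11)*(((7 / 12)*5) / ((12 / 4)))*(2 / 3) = 409/594 = 0.69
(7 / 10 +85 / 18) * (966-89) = 213988/45 = 4755.29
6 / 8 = 3/4 = 0.75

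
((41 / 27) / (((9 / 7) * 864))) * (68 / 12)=4879/629856 = 0.01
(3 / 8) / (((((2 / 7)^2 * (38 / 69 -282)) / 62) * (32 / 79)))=-24840207/9943040 = -2.50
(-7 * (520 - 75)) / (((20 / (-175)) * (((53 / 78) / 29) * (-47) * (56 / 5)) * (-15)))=5871775/39856 = 147.32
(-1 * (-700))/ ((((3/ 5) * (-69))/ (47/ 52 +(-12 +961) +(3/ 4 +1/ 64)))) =-692087375/43056 = -16074.12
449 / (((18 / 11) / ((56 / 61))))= 138292/549 = 251.90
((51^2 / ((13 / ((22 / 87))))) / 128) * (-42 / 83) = -200277/1001312 = -0.20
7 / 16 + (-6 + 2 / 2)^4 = 10007/16 = 625.44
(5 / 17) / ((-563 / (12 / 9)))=-20/28713 = 0.00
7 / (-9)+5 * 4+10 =263/9 = 29.22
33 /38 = 0.87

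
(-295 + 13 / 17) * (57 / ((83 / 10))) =-2851140/1411 = -2020.65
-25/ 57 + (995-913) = 4649/57 = 81.56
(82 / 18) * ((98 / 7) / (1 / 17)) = 9758/9 = 1084.22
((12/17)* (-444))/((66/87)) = -77256/187 = -413.13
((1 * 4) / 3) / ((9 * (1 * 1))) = 4/27 = 0.15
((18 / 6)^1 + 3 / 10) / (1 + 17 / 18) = 297/175 = 1.70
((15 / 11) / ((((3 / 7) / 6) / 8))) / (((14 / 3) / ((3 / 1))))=1080/11 = 98.18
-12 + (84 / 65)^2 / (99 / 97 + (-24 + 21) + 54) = -42524628/3553225 = -11.97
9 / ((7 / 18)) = 162/7 = 23.14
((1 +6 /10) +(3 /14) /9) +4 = 1181/210 = 5.62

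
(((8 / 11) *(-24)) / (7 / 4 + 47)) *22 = -512/65 = -7.88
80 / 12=20/3 = 6.67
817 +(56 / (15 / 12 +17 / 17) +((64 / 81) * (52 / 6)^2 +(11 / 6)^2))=2637805/2916 = 904.60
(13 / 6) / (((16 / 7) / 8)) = 91/12 = 7.58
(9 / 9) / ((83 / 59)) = 59/83 = 0.71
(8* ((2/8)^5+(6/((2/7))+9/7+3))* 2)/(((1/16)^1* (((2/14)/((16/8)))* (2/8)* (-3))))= -362510/3 = -120836.67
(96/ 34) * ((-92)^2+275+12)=420048/17 = 24708.71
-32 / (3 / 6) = -64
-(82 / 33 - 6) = 116/33 = 3.52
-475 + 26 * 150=3425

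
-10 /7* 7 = -10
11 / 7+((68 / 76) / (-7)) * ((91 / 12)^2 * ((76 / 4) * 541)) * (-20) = 380802181/252 = 1511119.77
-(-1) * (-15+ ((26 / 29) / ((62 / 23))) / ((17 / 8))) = -226853/15283 = -14.84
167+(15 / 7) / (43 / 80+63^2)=371232347/2222941 = 167.00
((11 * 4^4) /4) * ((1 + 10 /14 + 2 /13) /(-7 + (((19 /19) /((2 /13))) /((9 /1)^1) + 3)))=-2154240/5369 = -401.24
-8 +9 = 1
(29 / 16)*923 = 26767/16 = 1672.94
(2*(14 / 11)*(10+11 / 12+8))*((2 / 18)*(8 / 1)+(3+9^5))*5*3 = 383870620/9 = 42652291.11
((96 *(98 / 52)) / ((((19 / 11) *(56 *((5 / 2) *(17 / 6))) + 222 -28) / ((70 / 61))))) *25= 33957000/5751629 = 5.90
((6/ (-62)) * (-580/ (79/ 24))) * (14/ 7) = 83520/2449 = 34.10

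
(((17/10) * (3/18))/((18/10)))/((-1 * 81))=-17/8748 = 0.00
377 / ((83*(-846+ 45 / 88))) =-33176/6175449 = -0.01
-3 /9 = -1/3 = -0.33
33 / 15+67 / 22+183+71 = 28517/110 = 259.25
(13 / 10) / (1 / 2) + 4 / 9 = 137/45 = 3.04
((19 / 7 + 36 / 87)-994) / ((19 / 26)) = -5229822/3857 = -1355.93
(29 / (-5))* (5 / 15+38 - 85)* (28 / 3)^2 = 636608/27 = 23578.07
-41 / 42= -0.98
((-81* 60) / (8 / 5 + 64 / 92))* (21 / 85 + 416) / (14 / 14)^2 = -329574015/374 = -881213.94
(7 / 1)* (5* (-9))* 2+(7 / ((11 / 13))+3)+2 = -6784/11 = -616.73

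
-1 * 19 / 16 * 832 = -988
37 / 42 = 0.88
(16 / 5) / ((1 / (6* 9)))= 172.80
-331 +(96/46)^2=-172795/529 = -326.64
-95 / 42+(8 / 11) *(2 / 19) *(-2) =-21199/8778 = -2.42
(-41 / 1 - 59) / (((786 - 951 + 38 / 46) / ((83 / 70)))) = 9545/13216 = 0.72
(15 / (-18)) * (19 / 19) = -5/6 = -0.83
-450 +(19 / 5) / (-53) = -119269/265 = -450.07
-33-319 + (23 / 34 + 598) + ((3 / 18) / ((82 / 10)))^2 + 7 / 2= 257374973/1028772 = 250.18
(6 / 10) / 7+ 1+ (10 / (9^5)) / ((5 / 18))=249458/229635 = 1.09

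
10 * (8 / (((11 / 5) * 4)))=100/11 = 9.09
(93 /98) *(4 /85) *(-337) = -62682/4165 = -15.05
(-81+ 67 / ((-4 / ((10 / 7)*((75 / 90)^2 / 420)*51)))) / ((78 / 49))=-90119/1728 = -52.15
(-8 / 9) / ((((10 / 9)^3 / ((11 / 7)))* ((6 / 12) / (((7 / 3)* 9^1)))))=-5346/125 = -42.77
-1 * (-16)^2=-256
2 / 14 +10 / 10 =8/7 = 1.14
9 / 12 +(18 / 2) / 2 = 21/4 = 5.25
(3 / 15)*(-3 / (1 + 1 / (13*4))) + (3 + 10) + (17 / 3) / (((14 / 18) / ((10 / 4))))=113621/3710 = 30.63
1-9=-8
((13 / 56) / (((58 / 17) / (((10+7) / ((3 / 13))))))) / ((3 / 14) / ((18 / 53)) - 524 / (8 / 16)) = -48841/10205564 = 0.00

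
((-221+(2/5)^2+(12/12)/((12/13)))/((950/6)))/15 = -65927/712500 = -0.09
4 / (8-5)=1.33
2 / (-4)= -1/2 = -0.50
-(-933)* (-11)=-10263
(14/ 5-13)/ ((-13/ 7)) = 357/65 = 5.49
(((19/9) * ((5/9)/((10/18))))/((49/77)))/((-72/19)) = -3971/4536 = -0.88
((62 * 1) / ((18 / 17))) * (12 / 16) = 527/12 = 43.92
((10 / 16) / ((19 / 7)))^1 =35/152 = 0.23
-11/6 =-1.83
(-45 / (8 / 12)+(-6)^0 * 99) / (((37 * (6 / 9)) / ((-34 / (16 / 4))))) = -3213/296 = -10.85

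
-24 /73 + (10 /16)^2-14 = -65119/4672 = -13.94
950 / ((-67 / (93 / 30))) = -2945/67 = -43.96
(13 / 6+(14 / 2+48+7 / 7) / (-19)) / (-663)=89/75582 = 0.00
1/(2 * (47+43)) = 1/180 = 0.01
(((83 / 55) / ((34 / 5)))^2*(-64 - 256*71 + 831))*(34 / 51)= -39976867/69938 = -571.60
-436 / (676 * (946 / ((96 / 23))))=-5232/1838551 = 0.00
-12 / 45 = -4/15 = -0.27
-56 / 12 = -14/3 = -4.67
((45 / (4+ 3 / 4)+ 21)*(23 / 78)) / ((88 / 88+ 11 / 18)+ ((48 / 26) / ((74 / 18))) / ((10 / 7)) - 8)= -7390935/4996373 = -1.48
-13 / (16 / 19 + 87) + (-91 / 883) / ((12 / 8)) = -958061/4421181 = -0.22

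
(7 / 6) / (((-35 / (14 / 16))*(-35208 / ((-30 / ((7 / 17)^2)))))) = -289/1971648 = 0.00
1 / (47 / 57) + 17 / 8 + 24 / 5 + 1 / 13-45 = -899033/24440 = -36.79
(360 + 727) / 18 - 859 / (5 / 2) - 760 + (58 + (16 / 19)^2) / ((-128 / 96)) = -17662262/16245 = -1087.24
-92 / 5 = -18.40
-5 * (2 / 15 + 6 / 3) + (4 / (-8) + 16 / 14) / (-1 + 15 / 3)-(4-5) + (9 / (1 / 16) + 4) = 23267/168 = 138.49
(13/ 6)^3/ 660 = 2197/142560 = 0.02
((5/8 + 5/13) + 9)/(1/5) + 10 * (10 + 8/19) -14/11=3325301/21736 = 152.99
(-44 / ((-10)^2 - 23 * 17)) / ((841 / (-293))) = -0.05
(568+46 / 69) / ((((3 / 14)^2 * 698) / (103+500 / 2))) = 59017364/9423 = 6263.12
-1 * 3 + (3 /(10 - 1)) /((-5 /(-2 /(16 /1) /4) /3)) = -479/160 = -2.99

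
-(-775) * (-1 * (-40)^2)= -1240000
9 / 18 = 1/2 = 0.50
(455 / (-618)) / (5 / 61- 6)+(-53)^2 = 626710037/223098 = 2809.12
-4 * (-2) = 8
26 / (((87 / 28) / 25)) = 18200/87 = 209.20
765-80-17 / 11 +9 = 7617/11 = 692.45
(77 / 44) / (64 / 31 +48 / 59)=1829/3008 = 0.61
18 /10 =1.80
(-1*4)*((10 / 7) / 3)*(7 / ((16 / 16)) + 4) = -440/21 = -20.95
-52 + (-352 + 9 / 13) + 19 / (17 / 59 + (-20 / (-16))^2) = -8926353/22711 = -393.04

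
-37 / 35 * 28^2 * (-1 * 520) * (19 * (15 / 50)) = 12282816/5 = 2456563.20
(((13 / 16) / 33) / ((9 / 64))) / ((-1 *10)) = -26/1485 = -0.02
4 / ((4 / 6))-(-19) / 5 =49/5 = 9.80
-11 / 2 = -5.50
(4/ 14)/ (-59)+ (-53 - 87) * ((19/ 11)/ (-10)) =109836/4543 = 24.18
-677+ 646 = -31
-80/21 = -3.81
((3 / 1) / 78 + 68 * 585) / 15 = 1034281/390 = 2652.00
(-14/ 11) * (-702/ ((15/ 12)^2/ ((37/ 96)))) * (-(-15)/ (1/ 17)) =3090906/55 = 56198.29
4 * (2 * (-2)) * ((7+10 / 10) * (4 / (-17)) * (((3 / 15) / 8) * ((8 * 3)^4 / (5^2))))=21233664/2125 = 9992.31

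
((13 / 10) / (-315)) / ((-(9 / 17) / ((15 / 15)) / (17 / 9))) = 3757/255150 = 0.01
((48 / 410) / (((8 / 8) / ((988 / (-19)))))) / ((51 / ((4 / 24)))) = -208/10455 = -0.02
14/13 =1.08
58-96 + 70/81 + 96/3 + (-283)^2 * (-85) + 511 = -6807059.14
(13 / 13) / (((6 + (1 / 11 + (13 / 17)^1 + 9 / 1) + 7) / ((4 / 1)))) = 374/2137 = 0.18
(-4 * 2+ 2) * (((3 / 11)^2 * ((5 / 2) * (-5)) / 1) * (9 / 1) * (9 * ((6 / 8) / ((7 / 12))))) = 492075/847 = 580.96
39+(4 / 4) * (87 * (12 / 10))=717/5 = 143.40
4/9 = 0.44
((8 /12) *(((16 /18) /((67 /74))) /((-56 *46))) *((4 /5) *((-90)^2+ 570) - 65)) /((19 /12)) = -2033816/1844577 = -1.10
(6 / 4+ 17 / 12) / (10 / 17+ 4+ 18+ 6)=595/5832 = 0.10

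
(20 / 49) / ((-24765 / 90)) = -120/80899 = 0.00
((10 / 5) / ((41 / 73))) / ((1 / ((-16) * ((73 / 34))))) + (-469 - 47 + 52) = -408672/697 = -586.33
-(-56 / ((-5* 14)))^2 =-16/25 = -0.64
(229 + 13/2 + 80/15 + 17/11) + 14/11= 16081/66 = 243.65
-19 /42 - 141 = -141.45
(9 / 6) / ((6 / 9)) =9/4 = 2.25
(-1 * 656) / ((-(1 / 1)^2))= 656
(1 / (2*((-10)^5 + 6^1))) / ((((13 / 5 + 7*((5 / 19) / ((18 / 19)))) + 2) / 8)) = -180/29448233 = 0.00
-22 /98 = -11/49 = -0.22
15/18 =5/6 = 0.83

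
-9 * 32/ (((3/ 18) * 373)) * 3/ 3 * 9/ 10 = -7776/1865 = -4.17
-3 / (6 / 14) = -7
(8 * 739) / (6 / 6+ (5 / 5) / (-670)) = 3961040/669 = 5920.84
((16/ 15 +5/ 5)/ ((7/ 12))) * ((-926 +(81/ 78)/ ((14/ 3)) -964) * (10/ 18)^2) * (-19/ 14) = 75029765/26754 = 2804.43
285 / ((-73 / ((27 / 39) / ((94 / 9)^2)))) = -207765/8385364 = -0.02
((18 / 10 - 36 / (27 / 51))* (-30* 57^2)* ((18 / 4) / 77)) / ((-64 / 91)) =-377472069/704 = -536181.92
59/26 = 2.27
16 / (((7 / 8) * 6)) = 64/21 = 3.05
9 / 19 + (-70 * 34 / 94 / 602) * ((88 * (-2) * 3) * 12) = 10250829/38399 = 266.96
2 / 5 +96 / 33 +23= 1447/55 = 26.31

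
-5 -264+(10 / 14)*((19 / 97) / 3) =-547858/2037 = -268.95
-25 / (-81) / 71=25/5751 = 0.00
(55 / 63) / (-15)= -11/189 = -0.06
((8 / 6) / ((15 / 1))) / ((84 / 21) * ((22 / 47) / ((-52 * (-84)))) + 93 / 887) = 30349592/35944845 = 0.84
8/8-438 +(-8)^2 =-373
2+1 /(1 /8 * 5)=18/5 = 3.60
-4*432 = -1728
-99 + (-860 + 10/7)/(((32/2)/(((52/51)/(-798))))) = -56368363/569772 = -98.93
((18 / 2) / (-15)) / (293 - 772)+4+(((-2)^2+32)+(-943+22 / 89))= -192426008/213155 = -902.75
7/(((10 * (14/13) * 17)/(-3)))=-39/340 = -0.11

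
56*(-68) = -3808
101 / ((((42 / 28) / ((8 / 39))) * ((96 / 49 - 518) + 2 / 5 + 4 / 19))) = -470155/17545086 = -0.03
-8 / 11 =-0.73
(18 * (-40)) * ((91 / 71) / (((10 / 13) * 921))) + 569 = 12374101/21797 = 567.70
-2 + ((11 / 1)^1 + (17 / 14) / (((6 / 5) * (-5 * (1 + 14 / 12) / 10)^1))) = 734/91 = 8.07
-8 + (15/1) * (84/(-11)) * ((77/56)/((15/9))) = -205/2 = -102.50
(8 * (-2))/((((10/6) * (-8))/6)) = 7.20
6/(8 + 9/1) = 6/17 = 0.35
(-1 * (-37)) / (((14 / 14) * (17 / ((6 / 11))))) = 222/187 = 1.19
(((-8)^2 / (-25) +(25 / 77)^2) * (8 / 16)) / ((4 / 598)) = -108785469/592900 = -183.48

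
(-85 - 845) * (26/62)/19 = -390/19 = -20.53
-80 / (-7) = 80/7 = 11.43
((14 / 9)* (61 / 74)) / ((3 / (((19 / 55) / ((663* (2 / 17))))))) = 8113/4285710 = 0.00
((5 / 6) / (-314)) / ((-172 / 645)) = 0.01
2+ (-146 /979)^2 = 1938198/958441 = 2.02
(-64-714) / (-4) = 194.50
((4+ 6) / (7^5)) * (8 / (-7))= -80/117649 = 0.00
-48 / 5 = -9.60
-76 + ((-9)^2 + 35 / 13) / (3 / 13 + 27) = -12908/177 = -72.93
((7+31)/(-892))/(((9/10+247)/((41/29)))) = -3895/16031693 = 0.00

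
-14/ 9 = -1.56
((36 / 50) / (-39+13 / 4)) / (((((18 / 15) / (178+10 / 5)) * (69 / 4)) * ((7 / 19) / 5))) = -54720/23023 = -2.38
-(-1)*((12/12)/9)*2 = 2/9 = 0.22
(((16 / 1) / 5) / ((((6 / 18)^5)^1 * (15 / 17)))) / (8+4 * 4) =918/25 = 36.72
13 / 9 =1.44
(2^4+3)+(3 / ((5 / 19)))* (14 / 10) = 874/25 = 34.96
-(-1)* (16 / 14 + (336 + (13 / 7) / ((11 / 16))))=26168/77 = 339.84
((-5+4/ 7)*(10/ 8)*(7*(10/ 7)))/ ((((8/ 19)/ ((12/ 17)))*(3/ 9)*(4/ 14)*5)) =-26505/136 = -194.89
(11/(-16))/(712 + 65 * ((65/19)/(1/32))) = -209/2379648 = 0.00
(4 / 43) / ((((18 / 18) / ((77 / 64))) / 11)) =847/688 = 1.23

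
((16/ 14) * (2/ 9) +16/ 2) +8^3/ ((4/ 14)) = 113416/63 = 1800.25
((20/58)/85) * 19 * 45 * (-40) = -68400/493 = -138.74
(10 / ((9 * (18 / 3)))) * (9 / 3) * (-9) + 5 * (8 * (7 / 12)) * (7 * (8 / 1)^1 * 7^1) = 27425/3 = 9141.67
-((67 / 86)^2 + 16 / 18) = -99569/66564 = -1.50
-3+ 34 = 31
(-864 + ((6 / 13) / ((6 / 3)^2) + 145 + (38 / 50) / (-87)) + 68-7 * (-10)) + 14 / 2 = -32453669/56550 = -573.89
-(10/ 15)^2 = -4/9 = -0.44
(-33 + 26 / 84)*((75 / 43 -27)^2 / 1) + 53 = -269199139/12943 = -20798.82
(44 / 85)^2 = 1936/7225 = 0.27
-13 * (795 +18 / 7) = -10368.43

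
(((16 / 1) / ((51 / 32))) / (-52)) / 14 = -64/4641 = -0.01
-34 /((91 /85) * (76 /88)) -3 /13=-63979/1729 = -37.00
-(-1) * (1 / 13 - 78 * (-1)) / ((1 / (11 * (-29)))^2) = 103287415/13 = 7945185.77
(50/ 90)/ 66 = 5/594 = 0.01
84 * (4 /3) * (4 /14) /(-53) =-32/53 = -0.60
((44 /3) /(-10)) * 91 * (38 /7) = -10868/15 = -724.53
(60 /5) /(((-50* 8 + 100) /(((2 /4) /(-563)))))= 1/28150 = 0.00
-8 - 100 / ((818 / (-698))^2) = -13518348/167281 = -80.81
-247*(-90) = 22230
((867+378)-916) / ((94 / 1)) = 7/2 = 3.50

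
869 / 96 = 9.05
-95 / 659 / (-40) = 19/5272 = 0.00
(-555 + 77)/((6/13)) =-3107/3 = -1035.67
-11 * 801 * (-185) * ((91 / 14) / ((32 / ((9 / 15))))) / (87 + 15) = 4238091/2176 = 1947.65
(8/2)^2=16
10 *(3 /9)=10/3 = 3.33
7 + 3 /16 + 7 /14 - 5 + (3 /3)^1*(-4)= -21/16 = -1.31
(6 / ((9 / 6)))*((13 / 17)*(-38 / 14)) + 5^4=73387/119 = 616.70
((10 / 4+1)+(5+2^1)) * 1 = 21/2 = 10.50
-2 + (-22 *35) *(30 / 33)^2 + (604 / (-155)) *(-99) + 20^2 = 251346/1705 = 147.42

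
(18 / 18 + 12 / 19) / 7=31/133 = 0.23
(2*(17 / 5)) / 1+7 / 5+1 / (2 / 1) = 87/10 = 8.70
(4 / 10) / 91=2/455 = 0.00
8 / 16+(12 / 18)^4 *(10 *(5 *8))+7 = 14015/162 = 86.51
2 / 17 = 0.12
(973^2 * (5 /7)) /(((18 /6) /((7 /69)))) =4733645/207 = 22867.85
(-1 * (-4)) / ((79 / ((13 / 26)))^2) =1/6241 = 0.00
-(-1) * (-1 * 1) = -1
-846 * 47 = -39762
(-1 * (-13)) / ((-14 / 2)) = -13/7 = -1.86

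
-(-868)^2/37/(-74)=376712/1369 = 275.17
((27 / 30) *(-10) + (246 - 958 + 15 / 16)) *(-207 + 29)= 1025369/8 = 128171.12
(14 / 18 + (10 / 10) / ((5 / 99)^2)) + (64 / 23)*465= 8728832/5175 = 1686.73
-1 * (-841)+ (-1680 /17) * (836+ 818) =-2764423/17 = -162613.12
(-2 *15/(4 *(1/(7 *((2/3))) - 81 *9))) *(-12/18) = -70/10203 = -0.01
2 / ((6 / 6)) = 2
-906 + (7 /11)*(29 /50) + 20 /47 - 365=-32834809/25850 = -1270.21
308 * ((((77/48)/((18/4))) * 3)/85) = 5929/1530 = 3.88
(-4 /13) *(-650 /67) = 200/67 = 2.99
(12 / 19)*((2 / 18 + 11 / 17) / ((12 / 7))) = 812/2907 = 0.28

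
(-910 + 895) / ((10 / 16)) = -24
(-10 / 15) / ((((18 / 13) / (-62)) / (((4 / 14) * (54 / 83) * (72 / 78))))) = 2976/581 = 5.12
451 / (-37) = -451/37 = -12.19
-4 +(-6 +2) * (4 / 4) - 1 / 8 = -65/8 = -8.12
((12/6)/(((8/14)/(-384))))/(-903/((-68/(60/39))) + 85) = -12.75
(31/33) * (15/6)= 155/66 = 2.35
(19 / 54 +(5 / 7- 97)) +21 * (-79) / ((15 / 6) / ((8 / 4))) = -2689723/1890 = -1423.13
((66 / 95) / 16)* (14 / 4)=0.15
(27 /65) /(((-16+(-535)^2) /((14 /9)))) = 2/885885 = 0.00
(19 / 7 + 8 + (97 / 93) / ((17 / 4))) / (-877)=-121291/9705759 = -0.01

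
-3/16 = -0.19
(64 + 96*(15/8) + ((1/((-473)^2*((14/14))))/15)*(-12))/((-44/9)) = -614136096/12305095 = -49.91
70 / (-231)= -10/33 = -0.30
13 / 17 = 0.76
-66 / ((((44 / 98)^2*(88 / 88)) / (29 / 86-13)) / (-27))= -111939.65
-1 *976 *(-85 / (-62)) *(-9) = 373320/31 = 12042.58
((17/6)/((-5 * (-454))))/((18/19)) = 323/245160 = 0.00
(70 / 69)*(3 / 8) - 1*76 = -75.62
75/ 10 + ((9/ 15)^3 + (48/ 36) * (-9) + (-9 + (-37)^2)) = 338929/250 = 1355.72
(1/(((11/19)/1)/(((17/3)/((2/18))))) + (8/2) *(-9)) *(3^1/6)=573/22 = 26.05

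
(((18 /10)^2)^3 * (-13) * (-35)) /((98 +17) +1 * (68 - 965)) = -48361131/2443750 = -19.79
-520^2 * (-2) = 540800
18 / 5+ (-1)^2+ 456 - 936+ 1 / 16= -38027/80 = -475.34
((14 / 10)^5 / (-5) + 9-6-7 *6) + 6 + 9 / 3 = -485557/15625 = -31.08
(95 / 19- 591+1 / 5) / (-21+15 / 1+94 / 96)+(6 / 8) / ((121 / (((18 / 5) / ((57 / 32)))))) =323255712/2770295 = 116.69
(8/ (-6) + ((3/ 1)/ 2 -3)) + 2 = -5/6 = -0.83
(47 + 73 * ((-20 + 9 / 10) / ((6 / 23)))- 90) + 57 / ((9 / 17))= -105603/20 = -5280.15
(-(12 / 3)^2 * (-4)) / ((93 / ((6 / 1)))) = 128/31 = 4.13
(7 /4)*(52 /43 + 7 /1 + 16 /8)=3073/172 = 17.87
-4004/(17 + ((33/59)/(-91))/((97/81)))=-235.60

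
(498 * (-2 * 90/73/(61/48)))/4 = -1075680/4453 = -241.56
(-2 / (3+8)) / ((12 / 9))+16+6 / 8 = 731/44 = 16.61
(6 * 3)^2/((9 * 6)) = 6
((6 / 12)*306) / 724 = 153/724 = 0.21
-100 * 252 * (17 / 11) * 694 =-297309600/11 = -27028145.45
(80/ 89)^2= 6400/7921 = 0.81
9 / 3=3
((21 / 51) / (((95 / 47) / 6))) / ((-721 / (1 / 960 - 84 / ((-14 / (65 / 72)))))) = -0.01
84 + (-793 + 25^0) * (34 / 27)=-2740/3 = -913.33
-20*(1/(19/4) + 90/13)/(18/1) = -17620/2223 = -7.93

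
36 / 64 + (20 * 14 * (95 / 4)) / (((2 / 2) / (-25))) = -2659991/16 = -166249.44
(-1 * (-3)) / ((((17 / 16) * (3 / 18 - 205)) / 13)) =-0.18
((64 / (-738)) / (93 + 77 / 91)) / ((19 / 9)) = -104/237595 = 0.00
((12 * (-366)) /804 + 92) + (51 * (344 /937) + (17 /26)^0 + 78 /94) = 315983172/2950613 = 107.09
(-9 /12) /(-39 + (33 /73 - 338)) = 219/109952 = 0.00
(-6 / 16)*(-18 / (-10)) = -27/40 = -0.68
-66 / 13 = -5.08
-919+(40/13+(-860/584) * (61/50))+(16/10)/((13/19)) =-3474787/3796 = -915.38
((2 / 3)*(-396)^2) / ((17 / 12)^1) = 1254528/17 = 73795.76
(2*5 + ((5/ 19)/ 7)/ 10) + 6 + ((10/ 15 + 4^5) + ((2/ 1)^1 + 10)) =840031/798 = 1052.67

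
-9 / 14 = -0.64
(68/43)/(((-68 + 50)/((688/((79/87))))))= -15776/237 = -66.57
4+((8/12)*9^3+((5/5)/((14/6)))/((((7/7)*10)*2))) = 68603/140 = 490.02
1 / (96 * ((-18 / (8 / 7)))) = -1/1512 = 0.00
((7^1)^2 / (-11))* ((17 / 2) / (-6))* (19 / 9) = 15827/1188 = 13.32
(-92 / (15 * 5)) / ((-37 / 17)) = 1564/2775 = 0.56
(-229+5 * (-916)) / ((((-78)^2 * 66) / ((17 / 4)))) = -27251/535392 = -0.05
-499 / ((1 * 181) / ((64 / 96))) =-998/543 = -1.84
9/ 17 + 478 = 8135/17 = 478.53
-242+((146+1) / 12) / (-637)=-12585/52 = -242.02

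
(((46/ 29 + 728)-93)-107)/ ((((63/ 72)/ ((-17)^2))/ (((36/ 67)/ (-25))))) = -182611008/48575 = -3759.36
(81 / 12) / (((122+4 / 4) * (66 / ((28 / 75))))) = 7/22550 = 0.00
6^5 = 7776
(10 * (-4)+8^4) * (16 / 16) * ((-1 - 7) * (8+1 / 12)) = -262288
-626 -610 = -1236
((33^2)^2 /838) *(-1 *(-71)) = 84200391/838 = 100477.79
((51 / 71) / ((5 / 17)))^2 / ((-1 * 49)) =-0.12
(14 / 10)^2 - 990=-24701/25 = -988.04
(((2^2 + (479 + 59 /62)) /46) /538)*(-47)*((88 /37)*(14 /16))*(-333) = 977292855/1534376 = 636.93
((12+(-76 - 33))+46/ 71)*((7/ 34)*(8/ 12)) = -47887/3621 = -13.22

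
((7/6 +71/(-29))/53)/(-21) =223/193662 = 0.00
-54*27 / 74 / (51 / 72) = -17496/629 = -27.82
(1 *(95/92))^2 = 9025/8464 = 1.07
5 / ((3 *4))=5/12 = 0.42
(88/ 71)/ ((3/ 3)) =88/71 = 1.24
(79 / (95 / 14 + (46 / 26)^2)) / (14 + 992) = 93457/11800883 = 0.01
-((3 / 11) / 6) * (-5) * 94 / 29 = 235/319 = 0.74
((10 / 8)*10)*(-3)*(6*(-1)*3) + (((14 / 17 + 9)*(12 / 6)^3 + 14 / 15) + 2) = 192913/255 = 756.52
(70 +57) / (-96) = -127/96 = -1.32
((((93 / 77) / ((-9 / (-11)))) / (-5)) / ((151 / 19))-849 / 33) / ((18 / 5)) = -2246722/313929 = -7.16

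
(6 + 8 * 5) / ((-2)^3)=-23/4 = -5.75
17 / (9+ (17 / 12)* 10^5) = 51/425027 = 0.00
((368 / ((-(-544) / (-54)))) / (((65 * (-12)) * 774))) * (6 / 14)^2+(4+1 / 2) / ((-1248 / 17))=-9132189/149007040 = -0.06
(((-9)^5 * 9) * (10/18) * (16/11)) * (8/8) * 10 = -47239200/11 = -4294472.73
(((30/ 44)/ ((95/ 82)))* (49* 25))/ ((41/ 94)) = 345450/209 = 1652.87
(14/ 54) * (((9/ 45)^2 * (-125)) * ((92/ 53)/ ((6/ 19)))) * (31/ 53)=-948290/227529 = -4.17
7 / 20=0.35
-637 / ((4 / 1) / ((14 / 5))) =-4459/10 = -445.90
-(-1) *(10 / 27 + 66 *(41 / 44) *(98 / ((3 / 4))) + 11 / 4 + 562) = 928921/108 = 8601.12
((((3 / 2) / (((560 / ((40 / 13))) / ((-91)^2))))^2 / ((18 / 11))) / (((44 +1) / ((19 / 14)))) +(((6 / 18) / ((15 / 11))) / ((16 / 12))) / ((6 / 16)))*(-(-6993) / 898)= 38640987/57472 = 672.34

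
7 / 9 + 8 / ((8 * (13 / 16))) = 235/117 = 2.01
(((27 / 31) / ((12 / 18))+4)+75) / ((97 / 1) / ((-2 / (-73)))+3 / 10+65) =24895/1117798 = 0.02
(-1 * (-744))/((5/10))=1488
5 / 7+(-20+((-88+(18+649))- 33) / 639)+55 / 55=-25990/1491 = -17.43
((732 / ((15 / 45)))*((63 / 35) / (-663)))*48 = -286.18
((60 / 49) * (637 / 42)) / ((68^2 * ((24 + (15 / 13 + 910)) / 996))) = 210405/49187222 = 0.00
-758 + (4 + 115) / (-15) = -11489/15 = -765.93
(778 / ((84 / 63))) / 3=389/2 = 194.50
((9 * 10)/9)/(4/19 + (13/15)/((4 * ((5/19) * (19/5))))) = 11400/487 = 23.41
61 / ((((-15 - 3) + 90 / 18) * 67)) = -61/871 = -0.07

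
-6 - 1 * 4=-10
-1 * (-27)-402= -375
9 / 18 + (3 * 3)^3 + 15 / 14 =5114/7 = 730.57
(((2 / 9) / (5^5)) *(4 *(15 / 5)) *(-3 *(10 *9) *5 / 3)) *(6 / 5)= -288/625 = -0.46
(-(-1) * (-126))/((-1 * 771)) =42/257 = 0.16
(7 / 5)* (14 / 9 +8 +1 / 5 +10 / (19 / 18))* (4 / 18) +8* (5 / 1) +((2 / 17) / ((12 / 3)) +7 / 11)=671251351/14389650 = 46.65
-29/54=-0.54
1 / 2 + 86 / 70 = 1.73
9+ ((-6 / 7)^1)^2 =9.73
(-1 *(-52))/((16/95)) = 308.75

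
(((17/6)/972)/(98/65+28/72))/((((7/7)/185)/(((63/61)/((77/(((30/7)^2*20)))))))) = 102212500/72958501 = 1.40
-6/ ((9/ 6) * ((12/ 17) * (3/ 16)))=-272/9 = -30.22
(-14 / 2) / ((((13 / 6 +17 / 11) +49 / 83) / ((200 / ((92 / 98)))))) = -3834600/11063 = -346.61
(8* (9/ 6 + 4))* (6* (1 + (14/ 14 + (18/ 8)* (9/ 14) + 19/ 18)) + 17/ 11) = 26387/21 = 1256.52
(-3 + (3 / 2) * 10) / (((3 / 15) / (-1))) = -60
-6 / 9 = -2/3 = -0.67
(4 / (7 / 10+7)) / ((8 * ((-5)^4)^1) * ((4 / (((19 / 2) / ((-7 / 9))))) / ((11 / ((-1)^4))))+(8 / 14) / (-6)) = -3420/980627 = 0.00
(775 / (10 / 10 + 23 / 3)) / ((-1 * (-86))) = 2325/2236 = 1.04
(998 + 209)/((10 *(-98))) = -1.23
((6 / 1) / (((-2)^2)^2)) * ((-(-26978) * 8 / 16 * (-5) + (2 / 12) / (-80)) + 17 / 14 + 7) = -226587607/8960 = -25288.80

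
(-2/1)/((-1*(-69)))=-2/69 = -0.03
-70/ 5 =-14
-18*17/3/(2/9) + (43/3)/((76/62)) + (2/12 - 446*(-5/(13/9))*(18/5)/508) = -41049446/94107 = -436.20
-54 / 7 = -7.71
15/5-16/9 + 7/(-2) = -41/18 = -2.28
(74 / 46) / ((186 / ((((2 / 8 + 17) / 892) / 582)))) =37/128747712 = 0.00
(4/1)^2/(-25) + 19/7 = 363/175 = 2.07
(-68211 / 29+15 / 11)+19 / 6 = -4493255/1914 = -2347.57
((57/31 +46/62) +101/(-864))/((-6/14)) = -461923/80352 = -5.75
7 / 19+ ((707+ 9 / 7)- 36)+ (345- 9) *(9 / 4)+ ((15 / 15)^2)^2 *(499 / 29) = 5576686/3857 = 1445.86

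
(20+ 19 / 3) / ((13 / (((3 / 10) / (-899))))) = -79/116870 = 0.00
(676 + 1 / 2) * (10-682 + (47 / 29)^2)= -761661879/1682 = -452831.08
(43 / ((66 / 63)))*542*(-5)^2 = 6117825/11 = 556165.91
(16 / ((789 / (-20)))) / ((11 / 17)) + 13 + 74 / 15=250339/14465 = 17.31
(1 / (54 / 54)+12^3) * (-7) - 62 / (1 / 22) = -13467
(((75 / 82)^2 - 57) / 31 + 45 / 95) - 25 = -26.34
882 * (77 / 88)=3087/4 = 771.75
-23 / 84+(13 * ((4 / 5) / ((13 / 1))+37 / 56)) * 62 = 122191/210 = 581.86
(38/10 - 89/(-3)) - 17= 247/15 = 16.47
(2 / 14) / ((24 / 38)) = 19/84 = 0.23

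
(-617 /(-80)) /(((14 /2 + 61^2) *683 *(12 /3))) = 617/814791680 = 0.00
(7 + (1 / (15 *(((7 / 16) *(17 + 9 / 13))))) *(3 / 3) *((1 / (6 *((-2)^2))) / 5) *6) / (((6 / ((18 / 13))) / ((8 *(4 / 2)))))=6762416/261625 = 25.85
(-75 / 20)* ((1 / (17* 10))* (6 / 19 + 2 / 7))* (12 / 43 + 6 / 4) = -0.02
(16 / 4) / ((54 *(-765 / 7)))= -14/20655 = 0.00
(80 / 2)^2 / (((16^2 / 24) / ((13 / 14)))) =975/7 = 139.29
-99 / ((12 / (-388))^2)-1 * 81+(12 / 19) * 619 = -1960592/19 = -103189.05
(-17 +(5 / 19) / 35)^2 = 5107600/17689 = 288.74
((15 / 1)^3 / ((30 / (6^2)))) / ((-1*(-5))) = 810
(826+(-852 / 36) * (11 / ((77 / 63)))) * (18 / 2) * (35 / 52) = 193095/52 = 3713.37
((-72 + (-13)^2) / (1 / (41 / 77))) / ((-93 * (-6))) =3977/42966 = 0.09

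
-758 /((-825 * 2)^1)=379/825 = 0.46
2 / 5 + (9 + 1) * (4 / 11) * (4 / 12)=266/165 = 1.61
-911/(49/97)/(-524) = 88367/25676 = 3.44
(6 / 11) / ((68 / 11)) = 0.09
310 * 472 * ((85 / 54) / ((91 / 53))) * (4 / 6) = 659171600/7371 = 89427.70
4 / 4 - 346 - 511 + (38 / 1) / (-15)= -12878/15 = -858.53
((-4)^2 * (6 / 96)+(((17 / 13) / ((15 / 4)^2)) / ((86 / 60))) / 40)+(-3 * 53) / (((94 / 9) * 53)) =2815367/3940950 = 0.71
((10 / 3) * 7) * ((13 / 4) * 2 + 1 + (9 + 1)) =1225/3 = 408.33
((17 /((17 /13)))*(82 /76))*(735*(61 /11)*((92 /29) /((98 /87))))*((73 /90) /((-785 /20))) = -3327.30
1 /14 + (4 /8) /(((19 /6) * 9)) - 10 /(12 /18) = -11899/798 = -14.91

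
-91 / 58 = -1.57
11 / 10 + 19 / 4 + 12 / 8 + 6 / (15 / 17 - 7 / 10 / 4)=152307/9620 = 15.83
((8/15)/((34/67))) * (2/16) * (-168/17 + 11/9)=-1.14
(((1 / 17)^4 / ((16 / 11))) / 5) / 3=11/20045040 = 0.00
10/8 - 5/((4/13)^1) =-15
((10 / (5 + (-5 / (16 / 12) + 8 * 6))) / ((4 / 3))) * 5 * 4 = 600/197 = 3.05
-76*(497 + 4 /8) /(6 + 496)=-18905/251 = -75.32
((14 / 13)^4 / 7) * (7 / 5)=38416/142805 = 0.27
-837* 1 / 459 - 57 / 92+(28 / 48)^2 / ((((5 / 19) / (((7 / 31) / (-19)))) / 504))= -2469837/242420 = -10.19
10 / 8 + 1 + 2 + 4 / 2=25/4 = 6.25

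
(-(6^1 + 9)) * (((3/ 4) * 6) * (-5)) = 675/2 = 337.50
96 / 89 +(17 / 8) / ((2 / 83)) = 127115/1424 = 89.27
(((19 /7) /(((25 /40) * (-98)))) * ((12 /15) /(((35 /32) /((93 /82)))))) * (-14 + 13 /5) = 25784064/61525625 = 0.42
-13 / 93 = -0.14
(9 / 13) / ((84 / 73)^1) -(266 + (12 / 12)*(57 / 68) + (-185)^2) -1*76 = -53475515/1547 = -34567.24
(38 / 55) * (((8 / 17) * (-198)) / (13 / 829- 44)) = 4536288/3099355 = 1.46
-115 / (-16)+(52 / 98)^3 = 13810851/1882384 = 7.34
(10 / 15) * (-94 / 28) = -47/21 = -2.24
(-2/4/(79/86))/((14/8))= -172/553 = -0.31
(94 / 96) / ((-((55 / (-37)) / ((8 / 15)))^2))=-257372/2041875 = -0.13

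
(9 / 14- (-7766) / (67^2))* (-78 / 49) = -5815875/1539727 = -3.78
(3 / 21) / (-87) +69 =42020/609 = 69.00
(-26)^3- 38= -17614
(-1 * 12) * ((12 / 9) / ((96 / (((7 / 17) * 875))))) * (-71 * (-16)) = -3479000/51 = -68215.69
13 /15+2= 43/15 = 2.87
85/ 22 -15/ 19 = 1285/418 = 3.07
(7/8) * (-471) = -3297/8 = -412.12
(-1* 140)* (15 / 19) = -2100/19 = -110.53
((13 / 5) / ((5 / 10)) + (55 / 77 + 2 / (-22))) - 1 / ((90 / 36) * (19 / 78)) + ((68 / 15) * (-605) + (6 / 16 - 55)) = -490358461/175560 = -2793.11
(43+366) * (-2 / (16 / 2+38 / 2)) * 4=-3272/27 = -121.19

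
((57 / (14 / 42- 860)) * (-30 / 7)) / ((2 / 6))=15390/18053 = 0.85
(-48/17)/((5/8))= -384/85 = -4.52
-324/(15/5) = -108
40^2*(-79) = -126400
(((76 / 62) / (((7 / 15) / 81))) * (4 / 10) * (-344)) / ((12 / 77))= -5823576/31 = -187857.29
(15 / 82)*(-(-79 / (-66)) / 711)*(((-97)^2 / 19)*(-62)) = 1458395/154242 = 9.46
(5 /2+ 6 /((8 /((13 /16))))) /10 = 0.31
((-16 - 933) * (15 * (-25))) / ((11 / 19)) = 6761625/11 = 614693.18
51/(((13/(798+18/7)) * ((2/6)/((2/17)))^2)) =605232/1547 = 391.23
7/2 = 3.50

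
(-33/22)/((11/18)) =-27/11 = -2.45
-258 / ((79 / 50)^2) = -645000/6241 = -103.35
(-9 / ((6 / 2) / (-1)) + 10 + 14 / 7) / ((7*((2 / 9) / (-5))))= -675/14 = -48.21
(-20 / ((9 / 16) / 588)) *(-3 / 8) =7840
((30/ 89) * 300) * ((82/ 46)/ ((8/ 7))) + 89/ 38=12451433/77786 = 160.07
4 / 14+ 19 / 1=135/7 = 19.29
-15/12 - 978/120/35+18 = 16.52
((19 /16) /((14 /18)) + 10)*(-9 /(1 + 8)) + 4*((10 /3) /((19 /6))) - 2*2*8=-83665/2128 = -39.32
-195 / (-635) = 39/127 = 0.31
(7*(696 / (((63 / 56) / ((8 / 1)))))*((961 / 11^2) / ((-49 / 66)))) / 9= -28537856/693 = -41180.17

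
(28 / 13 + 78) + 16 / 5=83.35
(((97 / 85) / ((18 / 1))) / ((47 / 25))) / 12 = 485/172584 = 0.00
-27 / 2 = -13.50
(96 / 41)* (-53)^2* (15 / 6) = 674160/41 = 16442.93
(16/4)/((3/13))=52/3 = 17.33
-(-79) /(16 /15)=1185/16 = 74.06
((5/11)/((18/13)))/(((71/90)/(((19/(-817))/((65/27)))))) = -135/33583 = 0.00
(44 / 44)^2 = 1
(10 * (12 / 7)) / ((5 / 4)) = 96/7 = 13.71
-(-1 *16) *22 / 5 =352/5 = 70.40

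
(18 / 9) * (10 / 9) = 2.22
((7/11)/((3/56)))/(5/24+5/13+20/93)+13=2381353/85965 = 27.70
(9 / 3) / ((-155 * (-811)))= 3/125705 = 0.00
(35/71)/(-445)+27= 170606/6319 = 27.00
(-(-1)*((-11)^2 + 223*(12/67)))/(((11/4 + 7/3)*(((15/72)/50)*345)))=2070336/94001 = 22.02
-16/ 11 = -1.45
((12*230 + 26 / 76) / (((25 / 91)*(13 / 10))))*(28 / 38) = 10279514/1805 = 5695.02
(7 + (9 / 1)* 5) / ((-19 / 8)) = -416/19 = -21.89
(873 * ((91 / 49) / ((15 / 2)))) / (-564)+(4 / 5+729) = 2399781/3290 = 729.42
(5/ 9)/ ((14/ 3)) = 5/42 = 0.12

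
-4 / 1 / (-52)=1/13 = 0.08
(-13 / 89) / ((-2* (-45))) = -13/8010 = 0.00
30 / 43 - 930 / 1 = -39960/43 = -929.30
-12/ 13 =-0.92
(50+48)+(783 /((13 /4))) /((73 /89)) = 371750/949 = 391.73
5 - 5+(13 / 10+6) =7.30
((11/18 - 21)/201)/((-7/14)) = 0.20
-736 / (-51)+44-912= -43532/51 = -853.57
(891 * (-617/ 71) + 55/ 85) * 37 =-345761966/1207 = -286463.93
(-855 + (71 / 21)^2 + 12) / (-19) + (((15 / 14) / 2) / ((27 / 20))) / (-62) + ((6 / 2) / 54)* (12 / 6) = 22791161/519498 = 43.87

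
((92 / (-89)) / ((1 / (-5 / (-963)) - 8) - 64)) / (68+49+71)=-115/2522349 = 0.00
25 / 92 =0.27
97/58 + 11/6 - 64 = -60.49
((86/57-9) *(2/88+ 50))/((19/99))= -2819481/1444 = -1952.55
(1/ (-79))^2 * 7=7/6241 = 0.00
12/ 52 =3/13 = 0.23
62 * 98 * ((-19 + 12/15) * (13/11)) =-7187908/55 = -130689.24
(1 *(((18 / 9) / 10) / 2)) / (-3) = -1/30 = -0.03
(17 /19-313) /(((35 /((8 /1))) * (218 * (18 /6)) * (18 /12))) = -9488/130473 = -0.07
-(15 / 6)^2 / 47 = -25/188 = -0.13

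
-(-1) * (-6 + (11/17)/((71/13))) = -7099/1207 = -5.88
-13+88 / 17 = -133/17 = -7.82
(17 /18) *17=289/18 = 16.06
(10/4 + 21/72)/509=67/12216 = 0.01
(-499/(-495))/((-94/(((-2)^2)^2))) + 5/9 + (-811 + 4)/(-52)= 19239371/1209780 = 15.90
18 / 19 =0.95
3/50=0.06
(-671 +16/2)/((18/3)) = -221/2 = -110.50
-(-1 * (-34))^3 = -39304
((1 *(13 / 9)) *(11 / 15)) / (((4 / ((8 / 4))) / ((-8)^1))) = -572/135 = -4.24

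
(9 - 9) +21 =21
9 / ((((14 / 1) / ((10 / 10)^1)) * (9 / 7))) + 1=3/2 = 1.50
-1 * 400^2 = -160000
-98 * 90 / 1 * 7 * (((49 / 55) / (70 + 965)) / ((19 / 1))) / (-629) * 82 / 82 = 67228/15118015 = 0.00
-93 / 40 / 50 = -93/2000 = -0.05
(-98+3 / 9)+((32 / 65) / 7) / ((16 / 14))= -19033/195 = -97.61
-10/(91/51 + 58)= -510/3049 = -0.17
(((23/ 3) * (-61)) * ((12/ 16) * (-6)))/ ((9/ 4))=935.33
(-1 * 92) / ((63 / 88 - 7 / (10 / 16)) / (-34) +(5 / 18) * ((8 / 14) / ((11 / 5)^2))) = -953789760/3536809 = -269.68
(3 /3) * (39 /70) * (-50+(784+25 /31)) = 888381/2170 = 409.39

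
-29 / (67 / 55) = -1595/67 = -23.81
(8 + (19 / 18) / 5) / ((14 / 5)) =739/252 = 2.93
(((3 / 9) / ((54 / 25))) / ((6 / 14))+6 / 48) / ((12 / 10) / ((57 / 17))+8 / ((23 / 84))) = 2060455/125625168 = 0.02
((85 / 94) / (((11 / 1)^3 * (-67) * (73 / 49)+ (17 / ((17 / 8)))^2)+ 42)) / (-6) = 245/215803884 = 0.00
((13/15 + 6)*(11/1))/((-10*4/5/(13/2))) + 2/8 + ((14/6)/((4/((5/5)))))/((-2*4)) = -9791/160 = -61.19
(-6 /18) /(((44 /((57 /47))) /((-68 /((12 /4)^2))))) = 0.07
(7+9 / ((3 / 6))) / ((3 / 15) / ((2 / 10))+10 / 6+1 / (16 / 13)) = 1200/167 = 7.19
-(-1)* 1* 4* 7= 28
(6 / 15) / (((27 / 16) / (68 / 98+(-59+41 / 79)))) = -7158208/522585 = -13.70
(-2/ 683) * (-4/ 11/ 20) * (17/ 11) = 34/413215 = 0.00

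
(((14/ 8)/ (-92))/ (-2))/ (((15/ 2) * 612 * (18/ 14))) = 49/30404160 = 0.00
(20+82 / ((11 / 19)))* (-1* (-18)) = 32004/11 = 2909.45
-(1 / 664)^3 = -1/292754944 = 0.00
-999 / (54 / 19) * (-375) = 263625/2 = 131812.50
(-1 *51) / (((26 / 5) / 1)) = -9.81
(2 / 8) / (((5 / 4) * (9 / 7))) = 7/45 = 0.16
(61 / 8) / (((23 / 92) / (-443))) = -27023/2 = -13511.50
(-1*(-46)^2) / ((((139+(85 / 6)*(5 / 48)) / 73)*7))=-1934208/12313 = -157.09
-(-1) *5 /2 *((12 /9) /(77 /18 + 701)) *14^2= 2352/2539 = 0.93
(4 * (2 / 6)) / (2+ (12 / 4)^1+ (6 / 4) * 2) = 1/6 = 0.17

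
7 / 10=0.70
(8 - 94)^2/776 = 1849/194 = 9.53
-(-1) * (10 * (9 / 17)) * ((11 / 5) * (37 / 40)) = 3663/340 = 10.77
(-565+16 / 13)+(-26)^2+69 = 2356/13 = 181.23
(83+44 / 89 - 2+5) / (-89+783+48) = 3849/33019 = 0.12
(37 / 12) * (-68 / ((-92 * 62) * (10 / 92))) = 629/1860 = 0.34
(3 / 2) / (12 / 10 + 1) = 15/22 = 0.68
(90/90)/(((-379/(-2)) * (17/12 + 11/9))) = 72/36005 = 0.00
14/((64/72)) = 15.75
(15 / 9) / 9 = 5/27 = 0.19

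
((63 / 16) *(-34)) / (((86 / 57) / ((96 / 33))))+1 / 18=-2197219/8514 = -258.07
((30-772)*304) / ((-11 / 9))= 2030112/11 = 184555.64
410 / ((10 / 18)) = 738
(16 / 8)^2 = 4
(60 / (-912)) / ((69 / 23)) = -0.02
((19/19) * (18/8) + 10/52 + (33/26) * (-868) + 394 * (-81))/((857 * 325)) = -132053/1114100 = -0.12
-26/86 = -13/43 = -0.30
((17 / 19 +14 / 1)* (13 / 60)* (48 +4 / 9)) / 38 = 401011/97470 = 4.11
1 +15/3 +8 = 14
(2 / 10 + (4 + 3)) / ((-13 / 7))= -252/65 = -3.88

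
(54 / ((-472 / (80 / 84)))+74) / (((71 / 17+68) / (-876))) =-151486388/168917 = -896.81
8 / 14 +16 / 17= 1.51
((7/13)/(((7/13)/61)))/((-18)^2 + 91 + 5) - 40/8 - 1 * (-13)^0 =-2459/420 = -5.85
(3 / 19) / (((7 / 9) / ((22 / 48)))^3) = 107811/3336704 = 0.03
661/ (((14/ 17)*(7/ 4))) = 22474/49 = 458.65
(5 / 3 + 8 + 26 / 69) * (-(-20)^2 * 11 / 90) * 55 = -1863400/69 = -27005.80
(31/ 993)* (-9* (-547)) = 50871/331 = 153.69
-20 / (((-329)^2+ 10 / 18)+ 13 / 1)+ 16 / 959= 15416036/934345069 = 0.02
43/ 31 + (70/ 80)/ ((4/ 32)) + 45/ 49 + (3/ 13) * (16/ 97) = 9.34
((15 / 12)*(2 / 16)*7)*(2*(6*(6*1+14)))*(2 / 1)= 525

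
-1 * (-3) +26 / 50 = 88/25 = 3.52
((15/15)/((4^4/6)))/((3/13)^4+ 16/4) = 85683/14633600 = 0.01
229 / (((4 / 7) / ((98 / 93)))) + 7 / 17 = 1336601/3162 = 422.71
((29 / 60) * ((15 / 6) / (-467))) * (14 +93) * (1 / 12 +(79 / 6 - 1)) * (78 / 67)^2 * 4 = -77087829/4192726 = -18.39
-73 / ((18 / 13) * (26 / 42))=-511/6 = -85.17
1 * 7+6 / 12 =15/2 = 7.50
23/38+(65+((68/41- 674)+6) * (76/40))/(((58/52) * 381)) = -38232877/17214342 = -2.22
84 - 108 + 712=688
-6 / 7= -0.86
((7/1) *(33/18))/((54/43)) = 10.22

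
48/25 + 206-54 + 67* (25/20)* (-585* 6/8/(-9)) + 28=1705893/400 = 4264.73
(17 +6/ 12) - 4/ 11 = 377/22 = 17.14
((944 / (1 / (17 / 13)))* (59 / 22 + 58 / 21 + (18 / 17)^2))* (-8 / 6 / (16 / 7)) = -103429714/21879 = -4727.35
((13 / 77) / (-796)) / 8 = -13/490336 = 0.00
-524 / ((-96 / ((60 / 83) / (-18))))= -655/2988 = -0.22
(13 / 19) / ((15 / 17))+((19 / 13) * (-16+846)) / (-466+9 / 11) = -34737809/18958485 = -1.83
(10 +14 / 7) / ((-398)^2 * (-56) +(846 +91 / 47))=-188/138959825 = 0.00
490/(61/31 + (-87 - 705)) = -15190/24491 = -0.62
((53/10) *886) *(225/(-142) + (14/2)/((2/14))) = 158084107/710 = 222653.67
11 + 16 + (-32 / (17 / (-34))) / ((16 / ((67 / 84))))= 634/21 = 30.19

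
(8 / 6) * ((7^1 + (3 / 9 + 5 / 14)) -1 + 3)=814/63 = 12.92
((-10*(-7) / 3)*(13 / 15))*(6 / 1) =364/3 = 121.33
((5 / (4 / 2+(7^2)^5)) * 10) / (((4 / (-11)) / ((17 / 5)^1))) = -935/564950502 = 0.00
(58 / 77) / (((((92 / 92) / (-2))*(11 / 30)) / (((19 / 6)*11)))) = -11020/77 = -143.12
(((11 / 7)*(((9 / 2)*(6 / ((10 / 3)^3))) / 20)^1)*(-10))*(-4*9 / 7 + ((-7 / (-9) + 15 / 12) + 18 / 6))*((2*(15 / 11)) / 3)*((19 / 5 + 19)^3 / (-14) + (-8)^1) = -439129107/8575000 = -51.21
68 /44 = 17/11 = 1.55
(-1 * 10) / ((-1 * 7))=10/7 = 1.43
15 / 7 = 2.14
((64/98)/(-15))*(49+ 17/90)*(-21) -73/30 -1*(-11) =168649/3150 = 53.54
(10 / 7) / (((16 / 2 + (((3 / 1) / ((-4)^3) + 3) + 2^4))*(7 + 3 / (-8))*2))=512/127995 = 0.00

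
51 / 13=3.92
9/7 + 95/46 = 3.35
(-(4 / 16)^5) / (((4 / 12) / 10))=-15/512 = -0.03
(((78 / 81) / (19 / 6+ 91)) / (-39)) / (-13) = 4/198315 = 0.00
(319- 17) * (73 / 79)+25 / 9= 200389/711 = 281.84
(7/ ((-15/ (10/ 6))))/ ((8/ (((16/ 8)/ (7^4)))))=-1/12348 = 0.00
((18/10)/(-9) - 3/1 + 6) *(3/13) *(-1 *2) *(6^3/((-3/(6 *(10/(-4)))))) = -18144/13 = -1395.69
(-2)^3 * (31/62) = -4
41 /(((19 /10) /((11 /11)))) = 410/19 = 21.58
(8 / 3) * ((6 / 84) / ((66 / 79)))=158/693 = 0.23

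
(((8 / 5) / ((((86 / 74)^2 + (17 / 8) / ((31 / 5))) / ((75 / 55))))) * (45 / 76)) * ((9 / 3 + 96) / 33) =91668240/40052551 = 2.29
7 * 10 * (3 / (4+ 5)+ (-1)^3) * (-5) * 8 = 5600/3 = 1866.67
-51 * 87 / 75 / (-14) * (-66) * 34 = -1659438/175 = -9482.50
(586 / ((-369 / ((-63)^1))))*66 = 270732/41 = 6603.22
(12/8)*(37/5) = 111/10 = 11.10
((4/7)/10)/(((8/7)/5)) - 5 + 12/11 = -161/44 = -3.66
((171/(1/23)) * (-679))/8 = -2670507/8 = -333813.38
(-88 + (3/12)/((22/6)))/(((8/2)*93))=-3869/16368 = -0.24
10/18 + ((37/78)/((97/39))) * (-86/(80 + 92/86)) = 358331/1014426 = 0.35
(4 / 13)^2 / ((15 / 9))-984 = -831432/845 = -983.94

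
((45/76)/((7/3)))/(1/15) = 2025/532 = 3.81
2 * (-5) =-10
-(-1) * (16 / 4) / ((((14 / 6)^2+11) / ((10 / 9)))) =10/37 = 0.27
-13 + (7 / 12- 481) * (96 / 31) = -46523/31 = -1500.74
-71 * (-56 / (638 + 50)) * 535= 265895/86 = 3091.80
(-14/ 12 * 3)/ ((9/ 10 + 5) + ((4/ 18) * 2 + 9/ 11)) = -495/1013 = -0.49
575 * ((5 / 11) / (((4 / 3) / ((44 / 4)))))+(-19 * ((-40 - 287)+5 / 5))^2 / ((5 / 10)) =306933713/4 = 76733428.25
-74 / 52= -37/26 = -1.42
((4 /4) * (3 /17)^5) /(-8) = -243/11358856 = 0.00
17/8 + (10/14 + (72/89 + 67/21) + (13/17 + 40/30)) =8.94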